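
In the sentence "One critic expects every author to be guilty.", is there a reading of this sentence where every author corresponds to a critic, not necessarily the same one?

Yes

That reading corresponds to *every author* > *one critic*.
This is an ECM construction: *every author* is the infinitival subject, Case-marked by the matrix verb, and the infinitive is transparent for QR.
Ordinary QR to a clause-peripheral position gives the wide-scope LF for the lower DP.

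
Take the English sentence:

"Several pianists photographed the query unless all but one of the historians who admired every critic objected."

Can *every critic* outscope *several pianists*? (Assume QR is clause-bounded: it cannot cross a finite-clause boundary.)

No

*every critic* sits inside the relative clause *who admired every critic*, which is itself inside the adjunct *unless all but one of the historians who admired every critic objected*.
Even if one barrier were somehow void, the other would still block QR.
So *every critic* cannot raise to a position above *several pianists*.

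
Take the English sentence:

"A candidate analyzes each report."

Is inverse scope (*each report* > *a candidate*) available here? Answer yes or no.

Both DPs are arguments of the same predicate; there is no clause or island boundary between them.
No island intervenes, so both surface and inverse scope are derivable.
The sentence is scopally ambiguous between *a candidate* > *each report* and *each report* > *a candidate*.

Yes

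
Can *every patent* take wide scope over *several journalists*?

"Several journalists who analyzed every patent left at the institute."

No

*every patent* sits inside the relative clause *who analyzed every patent*.
QR out of a relative clause is ruled out by the relative-clause island constraint.
There is no licit LF on which *every patent* c-commands *several journalists*.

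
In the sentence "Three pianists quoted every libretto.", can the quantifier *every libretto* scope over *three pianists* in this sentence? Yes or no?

Yes

*every libretto* and *three pianists* are in the same minimal clause.
With no island boundary between them, the object can take inverse scope over the subject via ordinary QR within the clause.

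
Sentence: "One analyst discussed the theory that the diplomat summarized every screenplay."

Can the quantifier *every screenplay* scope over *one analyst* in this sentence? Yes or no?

No

*every screenplay* occurs within the complex NP *the theory that the diplomat summarized every screenplay*.
Since the clause is the complement of a nominal head, the CNPC blocks scope extraction.
*every screenplay* is confined to the island and cannot take scope over *one analyst*.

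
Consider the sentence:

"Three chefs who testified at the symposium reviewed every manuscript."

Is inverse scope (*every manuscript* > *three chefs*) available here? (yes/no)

*every manuscript* is a matrix argument; only *three chefs* is modified by the relative clause *who testified at the symposium*, so the RC island is irrelevant to the target quantifier.
Nothing blocks QR of the lower DP to a position above the higher one, so inverse scope is available.
So *every manuscript* > *three chefs* is among the available readings.

Yes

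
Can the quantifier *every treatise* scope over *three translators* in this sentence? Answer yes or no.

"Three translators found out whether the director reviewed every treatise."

No

*every treatise* is embedded in the embedded question *whether the director reviewed every treatise*.
The wh-island constraint blocks QR out of an embedded interrogative.
*every treatise* > *three translators* would require crossing that boundary, which is illicit.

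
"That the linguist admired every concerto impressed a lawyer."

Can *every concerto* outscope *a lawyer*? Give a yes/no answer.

*every concerto* sits inside the sentential subject *that the linguist admired every concerto*.
The Sentential Subject Constraint rules out raising the quantifier out of the that-clause subject.
So the wide-scope reading for *every concerto* is blocked.

No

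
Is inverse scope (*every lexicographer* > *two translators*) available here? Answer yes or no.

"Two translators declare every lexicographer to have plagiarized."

*every lexicographer* is the subject of an ECM infinitive — the infinitival complement of an ECM verb is not a scope island, so *every lexicographer* can raise into the matrix clause.
No island intervenes, so both surface and inverse scope are derivable.

Yes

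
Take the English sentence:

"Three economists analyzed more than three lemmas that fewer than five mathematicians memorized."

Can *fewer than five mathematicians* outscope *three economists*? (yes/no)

No

*fewer than five mathematicians* is embedded in the relative clause *that fewer than five mathematicians memorized* modifying *more than three lemmas*.
Quantifiers inside a relative clause are trapped there; the RC boundary blocks QR.
There is no licit LF on which *fewer than five mathematicians* c-commands *three economists*.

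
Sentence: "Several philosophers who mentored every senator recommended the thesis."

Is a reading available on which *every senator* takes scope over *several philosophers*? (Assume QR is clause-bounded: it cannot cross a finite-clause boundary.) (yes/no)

Structurally, *every senator* is inside the relative clause *who mentored every senator*.
Quantifiers inside a relative clause are trapped there; the RC boundary blocks QR.
*every senator* is confined to the island and cannot take scope over *several philosophers*.

No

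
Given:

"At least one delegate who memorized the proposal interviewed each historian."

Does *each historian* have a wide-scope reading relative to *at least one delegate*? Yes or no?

*each historian* sits in the matrix clause, not in the relative clause on *at least one delegate*.
QR within a single clause is free, so the lower quantifier may take scope over the higher one.
So *each historian* > *at least one delegate* is among the available readings.

Yes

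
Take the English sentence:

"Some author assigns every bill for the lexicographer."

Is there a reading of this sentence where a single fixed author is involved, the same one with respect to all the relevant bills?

This is the *some author* > *every bill* reading.
Nothing needs to raise for *some author* > *every bill*, so no island constraint is at stake.

Yes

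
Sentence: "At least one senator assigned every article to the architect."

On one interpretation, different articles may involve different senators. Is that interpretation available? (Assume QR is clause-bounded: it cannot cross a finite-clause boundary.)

Yes

That reading corresponds to *every article* > *at least one senator*.
*at least one senator* and *every article* are co-arguments of the matrix verb, with nothing but a clause-internal boundary between them.
QR within a single clause is free, so the lower quantifier may take scope over the higher one.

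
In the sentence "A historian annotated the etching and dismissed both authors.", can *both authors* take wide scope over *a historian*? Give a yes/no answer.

No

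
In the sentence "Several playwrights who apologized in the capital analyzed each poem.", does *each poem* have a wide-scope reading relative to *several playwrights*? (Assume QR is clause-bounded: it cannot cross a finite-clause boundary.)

*each poem* sits in the matrix clause, not in the relative clause on *several playwrights*.
QR within a single clause is free, so the lower quantifier may take scope over the higher one.

Yes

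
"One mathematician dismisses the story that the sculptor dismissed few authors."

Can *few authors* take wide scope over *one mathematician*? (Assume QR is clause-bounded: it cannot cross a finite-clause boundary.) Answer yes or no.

No

*few authors* sits inside the complex NP *the story that the sculptor dismissed few authors*.
The complex NP is opaque for QR — the quantifier is frozen inside the noun's complement.
*few authors* > *one mathematician* would require crossing that boundary, which is illicit.
(Only the surface reading survives: one fixed mathematician with respect to all the relevant authors.)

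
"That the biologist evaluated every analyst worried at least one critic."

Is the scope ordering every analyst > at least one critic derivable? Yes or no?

No

The DP *every analyst* is contained in the sentential subject *that the biologist evaluated every analyst*.
The Sentential Subject Constraint rules out raising the quantifier out of the that-clause subject.
There is no licit LF on which *every analyst* c-commands *at least one critic*.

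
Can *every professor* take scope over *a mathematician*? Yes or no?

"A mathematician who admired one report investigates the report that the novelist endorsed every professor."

No

*every professor* is embedded in the complex NP *the report that the novelist endorsed every professor*.
The complex NP is opaque for QR — the quantifier is frozen inside the noun's complement.
So *every professor* cannot raise to a position above *a mathematician*.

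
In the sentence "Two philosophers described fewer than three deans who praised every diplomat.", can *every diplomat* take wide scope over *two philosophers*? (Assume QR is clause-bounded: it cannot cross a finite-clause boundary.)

*every diplomat* occurs within the relative clause *who praised every diplomat* modifying *fewer than three deans*.
The relative clause forms an island for QR, so the quantifier is confined to the head noun's restrictor.
Hence only narrow scope for *every diplomat* (under *two philosophers*) survives.

No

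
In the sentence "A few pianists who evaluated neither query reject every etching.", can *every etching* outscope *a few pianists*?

The relative clause *who evaluated neither query* modifies *a few pianists*, but *every etching* is not inside that relative clause — it is an argument of the matrix verb.
QR within a single clause is free, so the lower quantifier may take scope over the higher one.

Yes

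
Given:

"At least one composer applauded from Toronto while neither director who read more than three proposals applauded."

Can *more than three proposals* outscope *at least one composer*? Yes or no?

The DP *more than three proposals* is contained in the relative clause *who read more than three proposals*, which is itself inside the adjunct *while neither director who read more than three proposals applauded*.
Two island boundaries intervene — the relative clause and the adjunct. Either alone would block QR.
*more than three proposals* > *at least one composer* would require crossing that boundary, which is illicit.
(Only the surface reading survives: one fixed composer with respect to all the relevant proposals.)

No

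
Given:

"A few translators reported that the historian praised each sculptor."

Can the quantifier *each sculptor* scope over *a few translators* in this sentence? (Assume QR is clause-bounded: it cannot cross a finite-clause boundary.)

No

*each sculptor* is embedded in the finite complement clause *that the historian praised each sculptor*.
With QR restricted to its own tensed clause, the embedded quantifier cannot reach a matrix scope position.
So the wide-scope reading for *each sculptor* is blocked.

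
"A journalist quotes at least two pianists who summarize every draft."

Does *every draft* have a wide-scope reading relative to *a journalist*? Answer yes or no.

No

*every draft* occurs within the relative clause *who summarize every draft* modifying *at least two pianists*.
A relative clause is a scope island — quantifier raising cannot cross its boundary.
The inverse ordering *every draft* > *a journalist* is therefore underivable.
(Only the surface reading survives: one fixed journalist with respect to all the relevant drafts.)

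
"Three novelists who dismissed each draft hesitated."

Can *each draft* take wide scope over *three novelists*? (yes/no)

The DP *each draft* is contained in the relative clause *who dismissed each draft*.
QR out of a relative clause is ruled out by the relative-clause island constraint.
*each draft* > *three novelists* would require crossing that boundary, which is illicit.

No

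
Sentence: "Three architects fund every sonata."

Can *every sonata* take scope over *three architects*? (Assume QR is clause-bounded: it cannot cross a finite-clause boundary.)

Yes

Both DPs are arguments of the same predicate; there is no clause or island boundary between them.
Ordinary QR to a clause-peripheral position gives the wide-scope LF for the lower DP.
Both orderings are possible: *three architects* > *every sonata* and *every sonata* > *three architects*.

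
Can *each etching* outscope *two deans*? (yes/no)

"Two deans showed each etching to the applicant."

Yes

Both DPs are arguments of the same predicate; there is no clause or island boundary between them.
Since no island is crossed, the inverse ordering is licensed alongside surface scope.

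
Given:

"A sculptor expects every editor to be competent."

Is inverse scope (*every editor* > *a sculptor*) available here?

Yes

The ECM infinitive is scope-transparent — *every editor* is free to raise above *a sculptor*.
QR within a single clause is free, so the lower quantifier may take scope over the higher one.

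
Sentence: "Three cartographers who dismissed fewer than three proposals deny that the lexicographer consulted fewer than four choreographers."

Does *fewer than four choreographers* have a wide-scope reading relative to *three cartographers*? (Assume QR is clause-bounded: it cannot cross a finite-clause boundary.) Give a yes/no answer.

*fewer than four choreographers* sits inside the finite complement clause *that the lexicographer consulted fewer than four choreographers*.
Finite CP is the ceiling for QR here, by assumption.
So *fewer than four choreographers* cannot raise to a position above *three cartographers*.

No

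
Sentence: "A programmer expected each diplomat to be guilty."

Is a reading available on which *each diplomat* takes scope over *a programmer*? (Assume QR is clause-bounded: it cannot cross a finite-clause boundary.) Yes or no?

ECM infinitives lack a CP barrier, so *each diplomat* can QR over the matrix subject *a programmer*.
No island intervenes, so both surface and inverse scope are derivable.

Yes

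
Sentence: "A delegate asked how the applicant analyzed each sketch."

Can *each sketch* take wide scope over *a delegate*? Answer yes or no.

*each sketch* is embedded in the embedded question *how the applicant analyzed each sketch*.
The wh-island constraint blocks QR out of an embedded interrogative.
Hence only narrow scope for *each sketch* (under *a delegate*) survives.
(Only the surface reading survives: one fixed delegate with respect to all the relevant sketches.)

No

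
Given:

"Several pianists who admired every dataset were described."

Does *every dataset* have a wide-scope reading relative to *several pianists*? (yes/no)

No

*every dataset* is embedded in the relative clause *who admired every dataset*.
The relative clause forms an island for QR, so the quantifier is confined to the head noun's restrictor.
So the wide-scope reading for *every dataset* is blocked.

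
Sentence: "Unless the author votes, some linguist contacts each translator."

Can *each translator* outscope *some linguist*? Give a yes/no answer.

Yes

Although there is an adjunct clause, *each translator* is in the main clause, not inside the adjunct.
Ordinary QR to a clause-peripheral position gives the wide-scope LF for the lower DP.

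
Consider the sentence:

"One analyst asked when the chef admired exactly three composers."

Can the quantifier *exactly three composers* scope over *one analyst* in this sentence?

No

Structurally, *exactly three composers* is inside the embedded question *when the chef admired exactly three composers*.
Embedded questions are wh-islands: a quantifier inside an indirect question cannot QR into the matrix clause.
The inverse ordering *exactly three composers* > *one analyst* is therefore underivable.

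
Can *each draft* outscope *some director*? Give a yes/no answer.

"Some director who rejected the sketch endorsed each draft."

The RC *who rejected the sketch* is an island, but *each draft* is not inside it — it is the matrix object, a clausemate of *some director*.
With no island boundary between them, the object can take inverse scope over the subject via ordinary QR within the clause.

Yes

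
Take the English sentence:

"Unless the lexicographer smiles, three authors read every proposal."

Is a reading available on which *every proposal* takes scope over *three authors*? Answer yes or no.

Yes

Neither queried DP is inside the adjunct, so the adjunct-island constraint does not apply.
Clause-internal QR can adjoin the lower DP above the subject, yielding the inverse reading.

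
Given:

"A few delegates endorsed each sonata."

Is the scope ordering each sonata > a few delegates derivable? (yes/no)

Both DPs are arguments of the same predicate; there is no clause or island boundary between them.
With no island boundary between them, the object can take inverse scope over the subject via ordinary QR within the clause.
So *each sonata* > *a few delegates* is among the available readings.

Yes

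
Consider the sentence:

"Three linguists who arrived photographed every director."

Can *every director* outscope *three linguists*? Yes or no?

Yes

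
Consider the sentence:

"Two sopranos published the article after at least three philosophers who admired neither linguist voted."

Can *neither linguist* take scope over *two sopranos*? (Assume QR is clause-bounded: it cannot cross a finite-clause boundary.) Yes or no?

The DP *neither linguist* is contained in the relative clause *who admired neither linguist*, which is itself inside the adjunct *after at least three philosophers who admired neither linguist voted*.
Nested islands: the RC island is itself inside an adjunct island, so wide scope is doubly excluded.
Hence only narrow scope for *neither linguist* (under *two sopranos*) survives.

No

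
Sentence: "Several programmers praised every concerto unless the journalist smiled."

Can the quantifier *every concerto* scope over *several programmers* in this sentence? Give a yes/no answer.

Neither queried DP is inside the adjunct, so the adjunct-island constraint does not apply.
Clause-internal QR can adjoin the lower DP above the subject, yielding the inverse reading.

Yes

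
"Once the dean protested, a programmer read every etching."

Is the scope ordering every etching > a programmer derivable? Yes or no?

Yes

*every etching* is a matrix argument; the adjunct is an island but the target quantifier is outside it.
Clause-internal QR can adjoin the lower DP above the subject, yielding the inverse reading.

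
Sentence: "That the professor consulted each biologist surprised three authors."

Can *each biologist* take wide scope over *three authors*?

No

The DP *each biologist* is contained in the sentential subject *that the professor consulted each biologist*.
Subjects — clausal subjects included — are islands for extraction, and QR is no exception.
*each biologist* is confined to the island and cannot take scope over *three authors*.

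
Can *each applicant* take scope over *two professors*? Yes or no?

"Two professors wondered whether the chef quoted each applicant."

No

*each applicant* sits inside the embedded question *whether the chef quoted each applicant*.
An indirect question is a wh-island; the filled [Spec,CP] blocks QR across the CP edge.
So *each applicant* cannot raise to a position above *two professors*.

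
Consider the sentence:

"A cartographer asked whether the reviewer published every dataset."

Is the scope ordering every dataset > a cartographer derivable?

No

*every dataset* occurs within the embedded question *whether the reviewer published every dataset*.
Embedded questions are wh-islands: a quantifier inside an indirect question cannot QR into the matrix clause.
The inverse ordering *every dataset* > *a cartographer* is therefore underivable.
(Only the surface reading survives: one fixed cartographer with respect to all the relevant datasets.)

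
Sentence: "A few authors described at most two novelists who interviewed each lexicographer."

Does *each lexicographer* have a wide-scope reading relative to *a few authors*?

No

*each lexicographer* sits inside the relative clause *who interviewed each lexicographer* modifying *at most two novelists*.
QR out of a relative clause is ruled out by the relative-clause island constraint.
The inverse ordering *each lexicographer* > *a few authors* is therefore underivable.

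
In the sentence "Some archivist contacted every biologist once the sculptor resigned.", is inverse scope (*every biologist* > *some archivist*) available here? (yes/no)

The adjunct clause does not contain *every biologist*, which is the matrix object.
With no island boundary between them, the object can take inverse scope over the subject via ordinary QR within the clause.

Yes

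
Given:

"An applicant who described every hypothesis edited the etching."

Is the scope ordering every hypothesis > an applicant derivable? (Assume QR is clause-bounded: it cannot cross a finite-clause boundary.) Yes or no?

The target quantifier *every hypothesis* is part of the relative clause *who described every hypothesis*.
QR out of a relative clause is ruled out by the relative-clause island constraint.
*every hypothesis* > *an applicant* would require crossing that boundary, which is illicit.

No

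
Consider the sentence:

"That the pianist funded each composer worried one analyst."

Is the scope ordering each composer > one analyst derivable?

No

Structurally, *each composer* is inside the sentential subject *that the pianist funded each composer*.
Sentential subjects are islands: a quantifier inside the subject clause cannot raise over the matrix predicate.
There is no licit LF on which *each composer* c-commands *one analyst*.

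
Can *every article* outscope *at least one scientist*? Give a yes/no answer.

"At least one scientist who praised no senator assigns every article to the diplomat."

Yes

*every article* sits in the matrix clause, not in the relative clause on *at least one scientist*.
With no island boundary between them, the object can take inverse scope over the subject via ordinary QR within the clause.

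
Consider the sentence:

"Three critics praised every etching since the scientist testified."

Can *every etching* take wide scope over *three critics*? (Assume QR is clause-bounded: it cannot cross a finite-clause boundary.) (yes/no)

Yes

The adjunct island is irrelevant here — *every etching* and *three critics* are both in the matrix clause.
Clause-internal QR can adjoin the lower DP above the subject, yielding the inverse reading.
The sentence is scopally ambiguous between *three critics* > *every etching* and *every etching* > *three critics*.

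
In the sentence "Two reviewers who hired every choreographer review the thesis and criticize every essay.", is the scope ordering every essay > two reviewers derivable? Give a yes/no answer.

*every essay* occurs within one conjunct of the coordinate structure (*criticize every essay*).
Coordinate structures are islands for non-across-the-board movement, QR included.
So *every essay* cannot raise high enough to outscope *two reviewers*; only the surface ordering *two reviewers* > *every essay* is available.

No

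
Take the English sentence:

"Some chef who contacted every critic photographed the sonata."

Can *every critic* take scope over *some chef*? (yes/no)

No

*every critic* sits inside the relative clause *who contacted every critic*.
Quantifiers inside a relative clause are trapped there; the RC boundary blocks QR.
Hence only narrow scope for *every critic* (under *some chef*) survives.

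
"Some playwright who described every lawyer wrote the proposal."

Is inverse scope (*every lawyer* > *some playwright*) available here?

The target quantifier *every lawyer* is part of the relative clause *who described every lawyer*.
A relative clause is a scope island — quantifier raising cannot cross its boundary.
So *every lawyer* cannot raise high enough to outscope *some playwright*; only the surface ordering *some playwright* > *every lawyer* is available.

No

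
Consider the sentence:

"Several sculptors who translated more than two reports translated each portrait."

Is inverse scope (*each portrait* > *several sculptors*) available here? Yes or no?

Yes

Although the sentence contains a relative clause (*who translated more than two reports*), *each portrait* is outside it, in the matrix VP.
Clause-internal QR can adjoin the lower DP above the subject, yielding the inverse reading.
So *each portrait* > *several sculptors* is among the available readings.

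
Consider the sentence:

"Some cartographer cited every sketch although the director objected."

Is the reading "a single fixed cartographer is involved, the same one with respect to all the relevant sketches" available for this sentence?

Yes

That reading corresponds to *some cartographer* > *every sketch*.
Surface scope (*some cartographer* > *every sketch*) is always derivable; islands only block QR, not in-situ interpretation.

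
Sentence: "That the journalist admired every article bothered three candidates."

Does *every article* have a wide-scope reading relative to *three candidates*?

*every article* occurs within the sentential subject *that the journalist admired every article*.
The Sentential Subject Constraint rules out raising the quantifier out of the that-clause subject.
*every article* > *three candidates* would require crossing that boundary, which is illicit.

No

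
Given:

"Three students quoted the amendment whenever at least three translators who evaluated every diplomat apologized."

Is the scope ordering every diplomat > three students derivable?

No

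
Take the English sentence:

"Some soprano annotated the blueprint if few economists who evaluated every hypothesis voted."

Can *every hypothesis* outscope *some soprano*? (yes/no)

No

Structurally, *every hypothesis* is inside the relative clause *who evaluated every hypothesis*, which is itself inside the adjunct *if few economists who evaluated every hypothesis voted*.
Two island boundaries intervene — the relative clause and the adjunct. Either alone would block QR.
The inverse ordering *every hypothesis* > *some soprano* is therefore underivable.
(Only the surface reading survives: one fixed soprano with respect to all the relevant hypotheses.)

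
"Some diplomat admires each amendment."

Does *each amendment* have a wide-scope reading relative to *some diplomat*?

Yes

*each amendment* and *some diplomat* are in the same minimal clause.
Since no island is crossed, the inverse ordering is licensed alongside surface scope.
Both orderings are possible: *some diplomat* > *each amendment* and *each amendment* > *some diplomat*.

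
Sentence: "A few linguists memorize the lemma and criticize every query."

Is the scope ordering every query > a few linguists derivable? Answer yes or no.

No

The target quantifier *every query* is part of one conjunct of the coordinate structure (*criticize every query*).
QR out of a conjunct would have to apply non-ATB, which the CSC forbids.
Hence only narrow scope for *every query* (under *a few linguists*) survives.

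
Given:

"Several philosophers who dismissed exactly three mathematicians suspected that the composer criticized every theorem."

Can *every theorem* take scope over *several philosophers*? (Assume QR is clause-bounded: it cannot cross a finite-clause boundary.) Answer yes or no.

No

*every theorem* is embedded in the finite complement clause *that the composer criticized every theorem*.
Finite CP is the ceiling for QR here, by assumption.
*every theorem* > *several philosophers* would require crossing that boundary, which is illicit.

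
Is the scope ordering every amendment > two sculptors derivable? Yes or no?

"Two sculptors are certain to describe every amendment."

Yes

The matrix predicate is a raising verb, whose infinitival complement is not a scope island — *every amendment* can QR into the matrix clause.
QR within a single clause is free, so the lower quantifier may take scope over the higher one.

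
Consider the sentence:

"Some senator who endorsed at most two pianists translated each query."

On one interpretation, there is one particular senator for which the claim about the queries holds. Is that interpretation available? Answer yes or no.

This is the *some senator* > *each query* reading.
Nothing needs to raise for *some senator* > *each query*, so no island constraint is at stake.

Yes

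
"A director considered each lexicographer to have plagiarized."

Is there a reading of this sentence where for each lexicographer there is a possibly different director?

That reading corresponds to *each lexicographer* > *a director*.
The ECM infinitive is scope-transparent — *each lexicographer* is free to raise above *a director*.
Clause-internal QR can adjoin the lower DP above the subject, yielding the inverse reading.

Yes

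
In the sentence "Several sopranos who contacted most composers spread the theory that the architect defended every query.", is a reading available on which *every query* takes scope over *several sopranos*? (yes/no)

No

*every query* sits inside the complex NP *the theory that the architect defended every query*.
The Complex NP Constraint bars QR out of the complement clause of a noun.
So *every query* cannot raise to a position above *several sopranos*.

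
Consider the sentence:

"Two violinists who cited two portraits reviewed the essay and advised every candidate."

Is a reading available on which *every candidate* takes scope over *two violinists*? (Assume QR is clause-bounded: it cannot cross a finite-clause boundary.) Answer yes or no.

No

*every candidate* is embedded in one conjunct of the coordinate structure (*advised every candidate*).
QR out of a conjunct would have to apply non-ATB, which the CSC forbids.
*every candidate* is confined to the island and cannot take scope over *two violinists*.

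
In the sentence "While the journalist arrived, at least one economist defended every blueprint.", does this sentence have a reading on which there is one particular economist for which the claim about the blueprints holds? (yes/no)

Yes

That reading corresponds to *at least one economist* > *every blueprint*.
That is the surface-scope ordering, which is always one of the available readings — island constraints only ever restrict inverse scope.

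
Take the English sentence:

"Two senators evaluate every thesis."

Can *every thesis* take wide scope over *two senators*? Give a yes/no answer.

*every thesis* and *two senators* are in the same minimal clause.
With no island boundary between them, the object can take inverse scope over the subject via ordinary QR within the clause.

Yes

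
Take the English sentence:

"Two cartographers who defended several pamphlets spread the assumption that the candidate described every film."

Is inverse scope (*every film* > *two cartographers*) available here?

The target quantifier *every film* is part of the complex NP *the assumption that the candidate described every film*.
The Complex NP Constraint bars QR out of the complement clause of a noun.
*every film* is confined to the island and cannot take scope over *two cartographers*.

No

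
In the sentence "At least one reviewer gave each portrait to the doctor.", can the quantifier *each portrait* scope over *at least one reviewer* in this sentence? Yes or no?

Yes

*each portrait* and *at least one reviewer* are in the same minimal clause.
Ordinary QR to a clause-peripheral position gives the wide-scope LF for the lower DP.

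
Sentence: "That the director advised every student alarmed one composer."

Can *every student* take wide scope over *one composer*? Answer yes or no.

No

*every student* is embedded in the sentential subject *that the director advised every student*.
Clausal subjects are scope islands; QR from inside the subject into the matrix is barred.
The ordering *every student* > *one composer* is therefore underivable.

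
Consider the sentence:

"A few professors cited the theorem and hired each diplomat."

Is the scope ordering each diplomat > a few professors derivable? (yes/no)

The DP *each diplomat* is contained in one conjunct of the coordinate structure (*hired each diplomat*).
Asymmetric QR out of one conjunct violates the Coordinate Structure Constraint.
*each diplomat* > *a few professors* would require crossing that boundary, which is illicit.

No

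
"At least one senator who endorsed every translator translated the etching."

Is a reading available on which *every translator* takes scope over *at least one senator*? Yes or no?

No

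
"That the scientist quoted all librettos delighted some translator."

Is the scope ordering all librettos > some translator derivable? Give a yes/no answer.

No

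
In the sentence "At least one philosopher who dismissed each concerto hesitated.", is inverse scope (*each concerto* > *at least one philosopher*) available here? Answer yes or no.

No

The target quantifier *each concerto* is part of the relative clause *who dismissed each concerto*.
QR out of a relative clause is ruled out by the relative-clause island constraint.
Hence only narrow scope for *each concerto* (under *at least one philosopher*) survives.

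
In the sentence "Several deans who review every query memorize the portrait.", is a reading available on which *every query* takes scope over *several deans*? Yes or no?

*every query* occurs within the relative clause *who review every query*.
The relative clause forms an island for QR, so the quantifier is confined to the head noun's restrictor.
The inverse ordering *every query* > *several deans* is therefore underivable.

No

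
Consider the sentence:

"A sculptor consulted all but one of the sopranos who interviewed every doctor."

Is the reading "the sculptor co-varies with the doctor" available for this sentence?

The paraphrase describes the scope ordering *every doctor* > *a sculptor*.
*every doctor* sits inside the relative clause *who interviewed every doctor* modifying *all but one of the sopranos*.
Quantifiers inside a relative clause are trapped there; the RC boundary blocks QR.
Hence only narrow scope for *every doctor* (under *a sculptor*) survives.

No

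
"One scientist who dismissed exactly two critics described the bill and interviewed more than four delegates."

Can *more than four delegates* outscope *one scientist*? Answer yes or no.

Structurally, *more than four delegates* is inside one conjunct of the coordinate structure (*interviewed more than four delegates*).
QR out of a conjunct would have to apply non-ATB, which the CSC forbids.
There is no licit LF on which *more than four delegates* c-commands *one scientist*.

No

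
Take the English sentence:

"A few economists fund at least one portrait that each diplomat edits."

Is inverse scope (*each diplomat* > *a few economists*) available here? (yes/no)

The target quantifier *each diplomat* is part of the relative clause *that each diplomat edits* modifying *at least one portrait*.
A relative clause is a scope island — quantifier raising cannot cross its boundary.
The inverse ordering *each diplomat* > *a few economists* is therefore underivable.

No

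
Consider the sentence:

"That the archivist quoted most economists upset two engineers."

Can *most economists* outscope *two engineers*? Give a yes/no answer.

No

Structurally, *most economists* is inside the sentential subject *that the archivist quoted most economists*.
The subject-island constraint blocks QR out of a clausal subject.
*most economists* > *two engineers* would require crossing that boundary, which is illicit.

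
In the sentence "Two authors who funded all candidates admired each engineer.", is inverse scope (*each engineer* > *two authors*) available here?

The relative clause *who funded all candidates* modifies *two authors*, but *each engineer* is not inside that relative clause — it is an argument of the matrix verb.
Nothing blocks QR of the lower DP to a position above the higher one, so inverse scope is available.
Both orderings are possible: *two authors* > *each engineer* and *each engineer* > *two authors*.

Yes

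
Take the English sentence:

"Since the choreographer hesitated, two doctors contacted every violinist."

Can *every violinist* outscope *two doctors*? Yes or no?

Yes

Although there is an adjunct clause, *every violinist* is in the main clause, not inside the adjunct.
No island intervenes, so both surface and inverse scope are derivable.
The sentence is scopally ambiguous between *two doctors* > *every violinist* and *every violinist* > *two doctors*.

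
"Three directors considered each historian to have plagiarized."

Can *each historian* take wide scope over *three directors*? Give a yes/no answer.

Yes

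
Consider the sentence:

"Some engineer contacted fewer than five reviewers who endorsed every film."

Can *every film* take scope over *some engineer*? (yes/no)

No

*every film* sits inside the relative clause *who endorsed every film* modifying *fewer than five reviewers*.
The relative clause forms an island for QR, so the quantifier is confined to the head noun's restrictor.
So the wide-scope reading for *every film* is blocked.
(Only the surface reading survives: one fixed engineer with respect to all the relevant films.)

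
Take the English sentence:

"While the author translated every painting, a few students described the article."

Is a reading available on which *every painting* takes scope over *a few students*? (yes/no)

No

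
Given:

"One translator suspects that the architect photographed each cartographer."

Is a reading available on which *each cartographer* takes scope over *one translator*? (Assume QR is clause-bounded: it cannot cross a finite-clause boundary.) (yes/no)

The DP *each cartographer* is contained in the finite complement clause *that the architect photographed each cartographer*.
With QR restricted to its own tensed clause, the embedded quantifier cannot reach a matrix scope position.
So the wide-scope reading for *each cartographer* is blocked.

No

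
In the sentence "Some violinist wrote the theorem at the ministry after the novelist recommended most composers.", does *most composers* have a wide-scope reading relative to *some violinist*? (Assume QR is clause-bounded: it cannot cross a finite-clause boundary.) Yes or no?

The target quantifier *most composers* is part of the adjunct clause *after the novelist recommended most composers*.
Adverbial clauses are not L-marked, so they are barriers for QR — the quantifier cannot escape the adjunct.
Hence only narrow scope for *most composers* (under *some violinist*) survives.
(Only the surface reading survives: one fixed violinist with respect to all the relevant composers.)

No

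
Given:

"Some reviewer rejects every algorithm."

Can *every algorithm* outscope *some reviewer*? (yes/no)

*every algorithm* is the matrix object and *some reviewer* the matrix subject; the two are clausemates.
Ordinary QR to a clause-peripheral position gives the wide-scope LF for the lower DP.

Yes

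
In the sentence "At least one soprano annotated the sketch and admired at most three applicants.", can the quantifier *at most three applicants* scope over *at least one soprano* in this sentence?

No

*at most three applicants* is embedded in one conjunct of the coordinate structure (*admired at most three applicants*).
Asymmetric QR out of one conjunct violates the Coordinate Structure Constraint.
There is no licit LF on which *at most three applicants* c-commands *at least one soprano*.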